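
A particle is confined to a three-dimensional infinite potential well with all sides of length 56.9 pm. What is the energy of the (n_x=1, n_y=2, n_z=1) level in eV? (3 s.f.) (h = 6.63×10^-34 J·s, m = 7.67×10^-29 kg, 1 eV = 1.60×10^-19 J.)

E = 8.30 eV

For a 3D rectangular well E = (h²/8m)·Σ n_i²/L_i² = (6.63×10^-34)²/(8·7.67×10^-29) · [1²/(56.9 pm)² + 2²/(56.9 pm)² + 1²/(56.9 pm)²].
Evaluating gives E = 1.328×10^-18 J = 8.30 eV.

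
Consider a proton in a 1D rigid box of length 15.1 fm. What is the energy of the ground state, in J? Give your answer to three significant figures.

For an infinite well E_n = n²h²/(8m_pL²), so E_1 = h²/(8m_pL²) = (6.626×10^-34)²/(8·1.673×10^-27·(1.51×10^-14 m)²) = 1.439×10^-13 J.

E_1 = 1.44×10^-13 J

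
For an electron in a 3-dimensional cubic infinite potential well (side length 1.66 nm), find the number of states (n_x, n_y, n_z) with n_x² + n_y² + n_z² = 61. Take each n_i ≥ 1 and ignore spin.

The level has n_x² + n_y² + n_z² = 61. The ordered positive-integer solutions are (3, 4, 6), (3, 6, 4), (4, 3, 6), (4, 6, 3), (6, 3, 4), (6, 4, 3).
That gives 6 states.

degeneracy = 6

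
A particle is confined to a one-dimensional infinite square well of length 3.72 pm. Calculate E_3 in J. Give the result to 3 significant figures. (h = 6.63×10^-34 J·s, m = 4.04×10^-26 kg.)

E_3 = 8.85×10^-19 J

For an infinite well E_n = n²h²/(8mL²), so E_1 = h²/(8mL²) = (6.63×10^-34)²/(8·4.04×10^-26·(3.72×10^-12 m)²) = 9.828×10^-20 J.
Then E_3 = 3²·E_1 = 9·9.828×10^-20 J = 8.85×10^-19 J.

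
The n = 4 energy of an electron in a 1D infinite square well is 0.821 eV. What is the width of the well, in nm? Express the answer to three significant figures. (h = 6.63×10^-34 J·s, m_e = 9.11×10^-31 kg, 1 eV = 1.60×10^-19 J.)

From E_n = n²h²/(8m_eL²), L = n·h/√(8m_eE_n).
E_4 = 0.821 eV = 1.314×10^-19 J, so L = 4·6.63×10^-34/√(8·9.11×10^-31·1.314×10^-19) = 2.71×10^-9 m = 2.71 nm.

L = 2.71 nm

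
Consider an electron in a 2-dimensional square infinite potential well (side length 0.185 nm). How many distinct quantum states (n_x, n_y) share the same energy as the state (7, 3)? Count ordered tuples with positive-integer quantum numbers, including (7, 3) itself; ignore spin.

degeneracy = 2

The level has n_x² + n_y² = 58. The ordered positive-integer solutions are (3, 7), (7, 3).
That gives 2 states.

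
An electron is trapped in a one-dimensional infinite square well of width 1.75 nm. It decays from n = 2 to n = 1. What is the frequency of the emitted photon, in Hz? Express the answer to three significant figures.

E_1 = h²/(8m_eL²) = 1.967×10^-20 J and ΔE = (2² − 1²)E_1 = 5.901×10^-20 J.
f = ΔE/h = 5.901×10^-20/6.626×10^-34 = 8.91×10^13 Hz.

f = 8.91×10^13 Hz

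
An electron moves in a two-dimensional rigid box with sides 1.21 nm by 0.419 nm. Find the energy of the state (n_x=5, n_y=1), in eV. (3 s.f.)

For a 2D rectangular well E = (h²/8m_e)·Σ n_i²/L_i² = (6.626×10^-34)²/(8·9.109×10^-31) · [5²/(1.21 nm)² + 1²/(0.419 nm)²].
Evaluating gives E = 1.372×10^-18 J = 8.56 eV.

E = 8.56 eV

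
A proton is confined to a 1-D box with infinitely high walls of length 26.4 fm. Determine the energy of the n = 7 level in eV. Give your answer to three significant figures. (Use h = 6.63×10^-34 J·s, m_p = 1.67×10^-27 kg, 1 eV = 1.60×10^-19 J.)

For an infinite well E_n = n²h²/(8m_pL²), so E_1 = h²/(8m_pL²) = (6.63×10^-34)²/(8·1.67×10^-27·(2.64×10^-14 m)²) = 4.721×10^-14 J.
Then E_7 = 7²·E_1 = 49·4.721×10^-14 J = 2.313×10^-12 J.
Converting, E_7 = 2.313×10^-12 J / (1.60×10^-19 J/eV) = 1.45×10^7 eV.

E_7 = 1.45×10^7 eV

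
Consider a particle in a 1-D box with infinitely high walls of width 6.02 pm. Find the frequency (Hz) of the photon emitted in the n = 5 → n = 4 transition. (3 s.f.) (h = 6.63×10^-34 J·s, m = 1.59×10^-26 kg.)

E_1 = h²/(8mL²) = 9.536×10^-20 J and ΔE = (5² − 4²)E_1 = 8.582×10^-19 J.
f = ΔE/h = 8.582×10^-19/6.63×10^-34 = 1.29×10^15 Hz.

f = 1.29×10^15 Hz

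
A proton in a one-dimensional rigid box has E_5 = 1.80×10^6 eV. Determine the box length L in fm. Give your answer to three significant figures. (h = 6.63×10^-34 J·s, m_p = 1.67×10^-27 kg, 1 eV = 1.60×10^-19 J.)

From E_n = n²h²/(8m_pL²), L = n·h/√(8m_pE_n).
E_5 = 1.80×10^6 eV = 2.880×10^-13 J, so L = 5·6.63×10^-34/√(8·1.67×10^-27·2.880×10^-13) = 5.34×10^-14 m = 53.4 fm.

L = 53.4 fm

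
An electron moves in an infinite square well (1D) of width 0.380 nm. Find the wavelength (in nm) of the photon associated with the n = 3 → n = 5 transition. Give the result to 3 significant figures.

λ = 29.8 nm

E_1 = h²/(8m_eL²) = 4.172×10^-19 J, so ΔE = (5² − 3²)E_1 = 6.675×10^-18 J.
λ = hc/ΔE = (6.626×10^-34·2.998×10^8)/6.675×10^-18 = 2.98×10^-8 m = 29.8 nm.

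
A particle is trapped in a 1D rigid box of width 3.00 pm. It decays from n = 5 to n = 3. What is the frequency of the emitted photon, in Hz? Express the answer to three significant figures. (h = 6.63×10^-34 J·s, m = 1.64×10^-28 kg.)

f = 8.98×10^17 Hz

E_1 = h²/(8mL²) = 3.723×10^-17 J and ΔE = (5² − 3²)E_1 = 5.957×10^-16 J.
f = ΔE/h = 5.957×10^-16/6.63×10^-34 = 8.98×10^17 Hz.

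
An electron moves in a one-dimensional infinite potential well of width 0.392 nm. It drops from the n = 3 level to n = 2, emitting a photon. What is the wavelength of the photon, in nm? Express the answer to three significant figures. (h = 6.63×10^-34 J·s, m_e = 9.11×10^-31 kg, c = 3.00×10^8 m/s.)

E_1 = h²/(8m_eL²) = 3.925×10^-19 J, so ΔE = (3² − 2²)E_1 = 1.962×10^-18 J.
λ = hc/ΔE = (6.63×10^-34·3.00×10^8)/1.962×10^-18 = 1.01×10^-7 m = 101 nm.

λ = 101 nm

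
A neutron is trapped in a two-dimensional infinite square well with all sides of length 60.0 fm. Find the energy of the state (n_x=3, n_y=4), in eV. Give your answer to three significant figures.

E = 1.42×10^6 eV

For a 2D rectangular well E = (h²/8m_n)·Σ n_i²/L_i² = (6.626×10^-34)²/(8·1.675×10^-27) · [3²/(60.0 fm)² + 4²/(60.0 fm)²].
Evaluating gives E = 2.275×10^-13 J = 1.42×10^6 eV.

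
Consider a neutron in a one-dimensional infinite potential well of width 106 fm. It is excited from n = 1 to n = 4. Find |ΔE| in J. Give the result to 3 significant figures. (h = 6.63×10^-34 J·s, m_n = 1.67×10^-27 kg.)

E_1 = h²/(8m_nL²) = 2.928×10^-15 J.
|ΔE| = |1² − 4²|·E_1 = 15·2.928×10^-15 J = 4.39×10^-14 J.

|ΔE| = 4.39×10^-14 J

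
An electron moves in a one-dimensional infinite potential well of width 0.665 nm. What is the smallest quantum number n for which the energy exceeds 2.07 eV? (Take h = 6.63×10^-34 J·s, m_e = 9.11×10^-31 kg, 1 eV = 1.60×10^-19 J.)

n = 2

E_1 = h²/(8m_eL²) = 1.364×10^-19 J = 0.8525 eV.
Need n² > 2.07/0.8525 = 2.428, i.e. n > 1.558.
The smallest integer satisfying this is n = 2.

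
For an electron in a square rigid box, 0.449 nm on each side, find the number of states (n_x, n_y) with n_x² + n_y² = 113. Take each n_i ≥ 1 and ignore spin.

The level has n_x² + n_y² = 113. The ordered positive-integer solutions are (7, 8), (8, 7).
That gives 2 states.

degeneracy = 2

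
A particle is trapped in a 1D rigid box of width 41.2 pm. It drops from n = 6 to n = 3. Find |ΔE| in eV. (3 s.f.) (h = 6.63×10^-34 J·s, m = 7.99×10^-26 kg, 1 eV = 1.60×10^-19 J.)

|ΔE| = 0.0684 eV

E_1 = h²/(8mL²) = 4.051×10^-22 J.
|ΔE| = |6² − 3²|·E_1 = 27·4.051×10^-22 J = 1.094×10^-20 J = 0.0684 eV.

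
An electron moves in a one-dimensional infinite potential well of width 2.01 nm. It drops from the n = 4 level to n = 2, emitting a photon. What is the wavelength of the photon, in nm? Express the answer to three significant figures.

λ = 1.11×10^3 nm

E_1 = h²/(8m_eL²) = 1.491×10^-20 J, so ΔE = (4² − 2²)E_1 = 1.789×10^-19 J.
λ = hc/ΔE = (6.626×10^-34·2.998×10^8)/1.789×10^-19 = 1.11×10^-6 m = 1.11×10^3 nm.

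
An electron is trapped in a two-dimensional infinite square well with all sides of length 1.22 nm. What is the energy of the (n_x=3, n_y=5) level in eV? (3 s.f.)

E = 8.59 eV

For a 2D rectangular well E = (h²/8m_e)·Σ n_i²/L_i² = (6.626×10^-34)²/(8·9.109×10^-31) · [3²/(1.22 nm)² + 5²/(1.22 nm)²].
Evaluating gives E = 1.376×10^-18 J = 8.59 eV.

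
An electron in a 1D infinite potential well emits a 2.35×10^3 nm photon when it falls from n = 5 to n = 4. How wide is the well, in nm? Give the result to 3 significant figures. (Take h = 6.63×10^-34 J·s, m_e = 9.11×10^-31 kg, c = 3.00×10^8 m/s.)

L = 2.53 nm

The photon carries ΔE = hc/λ = 6.63×10^-34·3.00×10^8/2.35×10^-6 m = 8.464×10^-20 J.
Since ΔE = (5² − 4²)E_1, E_1 = 9.404×10^-21 J, and L = h/√(8m_eE_1) = 2.53×10^-9 m = 2.53 nm.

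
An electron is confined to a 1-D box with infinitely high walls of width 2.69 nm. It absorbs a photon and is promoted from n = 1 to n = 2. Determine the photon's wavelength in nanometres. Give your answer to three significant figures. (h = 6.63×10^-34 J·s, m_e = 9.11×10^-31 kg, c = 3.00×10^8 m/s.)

λ = 7.95×10^3 nm

E_1 = h²/(8m_eL²) = 8.335×10^-21 J, so ΔE = (2² − 1²)E_1 = 2.501×10^-20 J.
λ = hc/ΔE = (6.63×10^-34·3.00×10^8)/2.501×10^-20 = 7.95×10^-6 m = 7.95×10^3 nm.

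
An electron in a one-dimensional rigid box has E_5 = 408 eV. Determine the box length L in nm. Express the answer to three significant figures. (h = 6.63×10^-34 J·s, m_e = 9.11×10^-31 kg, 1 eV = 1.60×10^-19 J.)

L = 0.152 nm

From E_n = n²h²/(8m_eL²), L = n·h/√(8m_eE_n).
E_5 = 408 eV = 6.528×10^-17 J, so L = 5·6.63×10^-34/√(8·9.11×10^-31·6.528×10^-17) = 1.52×10^-10 m = 0.152 nm.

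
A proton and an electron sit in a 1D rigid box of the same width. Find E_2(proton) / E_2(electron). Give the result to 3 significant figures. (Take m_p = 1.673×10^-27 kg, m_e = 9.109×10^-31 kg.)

E_n ∝ 1/m at fixed n and L, so the ratio is m_e/m_p = 9.109×10^-31/1.673×10^-27 = 5.44×10^-4.

5.44×10^-4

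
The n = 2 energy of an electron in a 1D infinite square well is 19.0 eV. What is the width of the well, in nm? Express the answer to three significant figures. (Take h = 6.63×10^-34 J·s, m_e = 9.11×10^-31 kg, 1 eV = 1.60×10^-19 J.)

From E_n = n²h²/(8m_eL²), L = n·h/√(8m_eE_n).
E_2 = 19.0 eV = 3.040×10^-18 J, so L = 2·6.63×10^-34/√(8·9.11×10^-31·3.040×10^-18) = 2.82×10^-10 m = 0.282 nm.

L = 0.282 nm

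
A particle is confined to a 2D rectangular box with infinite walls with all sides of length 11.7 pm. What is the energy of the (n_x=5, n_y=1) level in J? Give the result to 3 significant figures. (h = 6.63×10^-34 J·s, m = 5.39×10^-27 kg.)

For a 2D rectangular well E = (h²/8m)·Σ n_i²/L_i² = (6.63×10^-34)²/(8·5.39×10^-27) · [5²/(11.7 pm)² + 1²/(11.7 pm)²].
Evaluating gives E = 1.94×10^-18 J.

E = 1.94×10^-18 J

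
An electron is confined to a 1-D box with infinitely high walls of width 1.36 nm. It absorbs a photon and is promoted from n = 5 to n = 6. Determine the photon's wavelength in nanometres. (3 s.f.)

λ = 554 nm

E_1 = h²/(8m_eL²) = 3.257×10^-20 J, so ΔE = (6² − 5²)E_1 = 3.583×10^-19 J.
λ = hc/ΔE = (6.626×10^-34·2.998×10^8)/3.583×10^-19 = 5.54×10^-7 m = 554 nm.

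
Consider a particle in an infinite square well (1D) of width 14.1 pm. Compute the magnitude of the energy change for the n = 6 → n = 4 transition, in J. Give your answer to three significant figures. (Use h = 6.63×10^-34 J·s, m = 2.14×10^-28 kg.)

E_1 = h²/(8mL²) = 1.291×10^-18 J.
|ΔE| = |6² − 4²|·E_1 = 20·1.291×10^-18 J = 2.58×10^-17 J.

|ΔE| = 2.58×10^-17 J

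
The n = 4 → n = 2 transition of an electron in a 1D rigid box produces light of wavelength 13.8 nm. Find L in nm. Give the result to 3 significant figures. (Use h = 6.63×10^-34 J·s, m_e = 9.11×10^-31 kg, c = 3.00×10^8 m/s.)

The photon carries ΔE = hc/λ = 6.63×10^-34·3.00×10^8/1.38×10^-8 m = 1.441×10^-17 J.
Since ΔE = (4² − 2²)E_1, E_1 = 1.201×10^-18 J, and L = h/√(8m_eE_1) = 2.24×10^-10 m = 0.224 nm.

L = 0.224 nm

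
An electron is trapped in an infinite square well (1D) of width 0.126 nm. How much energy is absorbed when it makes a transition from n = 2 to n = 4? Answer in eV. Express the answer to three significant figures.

|ΔE| = 284 eV

E_1 = h²/(8m_eL²) = 3.795×10^-18 J.
|ΔE| = |2² − 4²|·E_1 = 12·3.795×10^-18 J = 4.554×10^-17 J = 284 eV.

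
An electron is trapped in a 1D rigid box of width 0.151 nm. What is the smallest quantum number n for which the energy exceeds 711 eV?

E_1 = h²/(8m_eL²) = 2.642×10^-18 J = 16.49 eV.
Need n² > 711/16.49 = 43.12, i.e. n > 6.567.
The smallest integer satisfying this is n = 7.

n = 7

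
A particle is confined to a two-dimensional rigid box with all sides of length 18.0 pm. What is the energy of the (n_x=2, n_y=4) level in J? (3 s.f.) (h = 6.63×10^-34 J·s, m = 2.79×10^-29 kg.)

For a 2D rectangular well E = (h²/8m)·Σ n_i²/L_i² = (6.63×10^-34)²/(8·2.79×10^-29) · [2²/(18.0 pm)² + 4²/(18.0 pm)²].
Evaluating gives E = 1.22×10^-16 J.

E = 1.22×10^-16 J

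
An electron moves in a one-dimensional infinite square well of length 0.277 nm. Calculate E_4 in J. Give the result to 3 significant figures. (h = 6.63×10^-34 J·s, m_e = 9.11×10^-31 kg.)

For an infinite well E_n = n²h²/(8m_eL²), so E_1 = h²/(8m_eL²) = (6.63×10^-34)²/(8·9.11×10^-31·(2.77×10^-10 m)²) = 7.861×10^-19 J.
Then E_4 = 4²·E_1 = 16·7.861×10^-19 J = 1.26×10^-17 J.

E_4 = 1.26×10^-17 J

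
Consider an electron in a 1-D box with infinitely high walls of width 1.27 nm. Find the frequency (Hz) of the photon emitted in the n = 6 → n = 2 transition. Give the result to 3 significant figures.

E_1 = h²/(8m_eL²) = 3.735×10^-20 J and ΔE = (6² − 2²)E_1 = 1.195×10^-18 J.
f = ΔE/h = 1.195×10^-18/6.626×10^-34 = 1.80×10^15 Hz.

f = 1.80×10^15 Hz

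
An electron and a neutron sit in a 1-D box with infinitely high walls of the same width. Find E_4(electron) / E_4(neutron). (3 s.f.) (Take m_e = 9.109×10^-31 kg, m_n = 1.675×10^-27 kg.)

1.84×10^3

E_n ∝ 1/m at fixed n and L, so the ratio is m_n/m_e = 1.675×10^-27/9.109×10^-31 = 1.84×10^3.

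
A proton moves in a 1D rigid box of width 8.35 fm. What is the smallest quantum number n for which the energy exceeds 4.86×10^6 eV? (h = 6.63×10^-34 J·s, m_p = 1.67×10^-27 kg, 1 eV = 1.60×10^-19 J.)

E_1 = h²/(8m_pL²) = 4.719×10^-13 J = 2.949×10^6 eV.
Need n² > 4.86×10^6/2.949×10^6 = 1.648, i.e. n > 1.284.
The smallest integer satisfying this is n = 2.

n = 2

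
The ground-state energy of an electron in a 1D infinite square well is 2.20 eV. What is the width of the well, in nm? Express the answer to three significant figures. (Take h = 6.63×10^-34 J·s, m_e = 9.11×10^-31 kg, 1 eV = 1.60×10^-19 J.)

L = 0.414 nm

From E_n = n²h²/(8m_eL²), L = n·h/√(8m_eE_n).
E_1 = 2.20 eV = 3.520×10^-19 J, so L = 1·6.63×10^-34/√(8·9.11×10^-31·3.520×10^-19) = 4.14×10^-10 m = 0.414 nm.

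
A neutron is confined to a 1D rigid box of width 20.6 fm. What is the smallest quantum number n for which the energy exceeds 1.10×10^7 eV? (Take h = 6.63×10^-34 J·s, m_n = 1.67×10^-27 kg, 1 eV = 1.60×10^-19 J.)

E_1 = h²/(8m_nL²) = 7.753×10^-14 J = 4.846×10^5 eV.
Need n² > 1.10×10^7/4.846×10^5 = 22.70, i.e. n > 4.764.
The smallest integer satisfying this is n = 5.

n = 5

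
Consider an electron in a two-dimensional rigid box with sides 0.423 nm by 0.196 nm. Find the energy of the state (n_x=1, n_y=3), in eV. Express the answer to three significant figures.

For a 2D rectangular well E = (h²/8m_e)·Σ n_i²/L_i² = (6.626×10^-34)²/(8·9.109×10^-31) · [1²/(0.423 nm)² + 3²/(0.196 nm)²].
Evaluating gives E = 1.445×10^-17 J = 90.2 eV.

E = 90.2 eV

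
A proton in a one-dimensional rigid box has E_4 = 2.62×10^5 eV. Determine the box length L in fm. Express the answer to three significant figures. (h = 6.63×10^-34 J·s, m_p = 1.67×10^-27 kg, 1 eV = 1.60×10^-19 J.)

From E_n = n²h²/(8m_pL²), L = n·h/√(8m_pE_n).
E_4 = 2.62×10^5 eV = 4.192×10^-14 J, so L = 4·6.63×10^-34/√(8·1.67×10^-27·4.192×10^-14) = 1.12×10^-13 m = 112 fm.

L = 112 fm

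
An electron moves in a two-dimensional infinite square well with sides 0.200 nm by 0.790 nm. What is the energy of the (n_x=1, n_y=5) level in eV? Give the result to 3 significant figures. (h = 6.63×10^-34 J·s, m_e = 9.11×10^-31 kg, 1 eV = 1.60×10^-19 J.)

E = 24.5 eV

For a 2D rectangular well E = (h²/8m_e)·Σ n_i²/L_i² = (6.63×10^-34)²/(8·9.11×10^-31) · [1²/(0.200 nm)² + 5²/(0.790 nm)²].
Evaluating gives E = 3.924×10^-18 J = 24.5 eV.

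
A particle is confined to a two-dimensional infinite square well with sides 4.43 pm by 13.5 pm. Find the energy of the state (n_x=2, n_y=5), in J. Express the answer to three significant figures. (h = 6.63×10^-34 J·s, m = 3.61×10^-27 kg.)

For a 2D rectangular well E = (h²/8m)·Σ n_i²/L_i² = (6.63×10^-34)²/(8·3.61×10^-27) · [2²/(4.43 pm)² + 5²/(13.5 pm)²].
Evaluating gives E = 5.19×10^-18 J.

E = 5.19×10^-18 J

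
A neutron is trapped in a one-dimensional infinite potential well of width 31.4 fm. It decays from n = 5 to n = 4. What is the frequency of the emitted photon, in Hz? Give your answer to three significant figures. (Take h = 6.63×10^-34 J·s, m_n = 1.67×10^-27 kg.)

E_1 = h²/(8m_nL²) = 3.337×10^-14 J and ΔE = (5² − 4²)E_1 = 3.003×10^-13 J.
f = ΔE/h = 3.003×10^-13/6.63×10^-34 = 4.53×10^20 Hz.

f = 4.53×10^20 Hz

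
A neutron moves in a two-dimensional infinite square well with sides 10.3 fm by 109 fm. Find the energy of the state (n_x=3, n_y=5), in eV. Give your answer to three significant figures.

For a 2D rectangular well E = (h²/8m_n)·Σ n_i²/L_i² = (6.626×10^-34)²/(8·1.675×10^-27) · [3²/(10.3 fm)² + 5²/(109 fm)²].
Evaluating gives E = 2.848×10^-12 J = 1.78×10^7 eV.

E = 1.78×10^7 eV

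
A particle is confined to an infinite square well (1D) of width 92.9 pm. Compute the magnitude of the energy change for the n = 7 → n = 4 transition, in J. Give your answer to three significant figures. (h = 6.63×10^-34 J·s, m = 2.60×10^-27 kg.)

|ΔE| = 8.08×10^-20 J

E_1 = h²/(8mL²) = 2.449×10^-21 J.
|ΔE| = |7² − 4²|·E_1 = 33·2.449×10^-21 J = 8.08×10^-20 J.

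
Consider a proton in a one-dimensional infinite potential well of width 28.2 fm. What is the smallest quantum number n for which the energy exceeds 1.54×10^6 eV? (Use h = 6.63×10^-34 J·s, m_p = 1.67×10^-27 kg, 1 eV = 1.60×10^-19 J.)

E_1 = h²/(8m_pL²) = 4.137×10^-14 J = 2.586×10^5 eV.
Need n² > 1.54×10^6/2.586×10^5 = 5.955, i.e. n > 2.440.
The smallest integer satisfying this is n = 3.

n = 3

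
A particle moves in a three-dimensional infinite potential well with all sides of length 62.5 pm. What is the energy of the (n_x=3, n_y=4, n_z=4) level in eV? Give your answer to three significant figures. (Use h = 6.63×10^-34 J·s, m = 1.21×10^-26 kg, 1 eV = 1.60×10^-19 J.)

For a 3D rectangular well E = (h²/8m)·Σ n_i²/L_i² = (6.63×10^-34)²/(8·1.21×10^-26) · [3²/(62.5 pm)² + 4²/(62.5 pm)² + 4²/(62.5 pm)²].
Evaluating gives E = 4.766×10^-20 J = 0.298 eV.

E = 0.298 eV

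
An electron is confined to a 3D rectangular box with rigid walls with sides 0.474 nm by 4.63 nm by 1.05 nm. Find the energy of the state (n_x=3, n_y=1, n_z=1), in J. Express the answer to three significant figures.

For a 3D rectangular well E = (h²/8m_e)·Σ n_i²/L_i² = (6.626×10^-34)²/(8·9.109×10^-31) · [3²/(0.474 nm)² + 1²/(4.63 nm)² + 1²/(1.05 nm)²].
Evaluating gives E = 2.47×10^-18 J.

E = 2.47×10^-18 J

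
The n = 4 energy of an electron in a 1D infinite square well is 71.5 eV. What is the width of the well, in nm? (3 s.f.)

From E_n = n²h²/(8m_eL²), L = n·h/√(8m_eE_n).
E_4 = 71.5 eV = 1.145×10^-17 J, so L = 4·6.626×10^-34/√(8·9.109×10^-31·1.145×10^-17) = 2.90×10^-10 m = 0.290 nm.

L = 0.290 nm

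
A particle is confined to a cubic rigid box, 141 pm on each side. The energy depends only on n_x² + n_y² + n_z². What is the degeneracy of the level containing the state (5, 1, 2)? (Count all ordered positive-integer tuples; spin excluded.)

The level has n_x² + n_y² + n_z² = 30. The ordered positive-integer solutions are (1, 2, 5), (1, 5, 2), (2, 1, 5), (2, 5, 1), (5, 1, 2), (5, 2, 1).
That gives 6 states.

degeneracy = 6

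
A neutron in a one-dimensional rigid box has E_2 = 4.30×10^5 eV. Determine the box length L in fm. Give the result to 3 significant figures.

From E_n = n²h²/(8m_nL²), L = n·h/√(8m_nE_n).
E_2 = 4.30×10^5 eV = 6.889×10^-14 J, so L = 2·6.626×10^-34/√(8·1.675×10^-27·6.889×10^-14) = 4.36×10^-14 m = 43.6 fm.

L = 43.6 fm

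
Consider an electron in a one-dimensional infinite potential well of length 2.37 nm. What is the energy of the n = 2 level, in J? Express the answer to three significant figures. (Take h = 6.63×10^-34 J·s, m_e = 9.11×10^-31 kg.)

For an infinite well E_n = n²h²/(8m_eL²), so E_1 = h²/(8m_eL²) = (6.63×10^-34)²/(8·9.11×10^-31·(2.37×10^-9 m)²) = 1.074×10^-20 J.
Then E_2 = 2²·E_1 = 4·1.074×10^-20 J = 4.30×10^-20 J.

E_2 = 4.30×10^-20 J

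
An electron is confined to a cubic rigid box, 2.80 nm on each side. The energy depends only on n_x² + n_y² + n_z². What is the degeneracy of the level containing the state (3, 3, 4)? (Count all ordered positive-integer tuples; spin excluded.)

degeneracy = 3

The level has n_x² + n_y² + n_z² = 34. The ordered positive-integer solutions are (3, 3, 4), (3, 4, 3), (4, 3, 3).
That gives 3 states.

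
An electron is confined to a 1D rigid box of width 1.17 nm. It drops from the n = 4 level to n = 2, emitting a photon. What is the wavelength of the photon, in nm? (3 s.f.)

E_1 = h²/(8m_eL²) = 4.401×10^-20 J, so ΔE = (4² − 2²)E_1 = 5.281×10^-19 J.
λ = hc/ΔE = (6.626×10^-34·2.998×10^8)/5.281×10^-19 = 3.76×10^-7 m = 376 nm.

λ = 376 nm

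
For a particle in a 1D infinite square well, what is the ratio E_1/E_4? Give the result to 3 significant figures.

0.0625

E_n ∝ n², so E_1/E_4 = 1²/4² = 1/16 = 0.0625.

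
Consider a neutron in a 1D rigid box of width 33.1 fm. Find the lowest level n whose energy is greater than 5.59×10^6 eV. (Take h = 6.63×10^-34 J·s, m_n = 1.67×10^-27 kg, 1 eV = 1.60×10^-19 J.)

E_1 = h²/(8m_nL²) = 3.003×10^-14 J = 1.877×10^5 eV.
Need n² > 5.59×10^6/1.877×10^5 = 29.78, i.e. n > 5.457.
The smallest integer satisfying this is n = 6.

n = 6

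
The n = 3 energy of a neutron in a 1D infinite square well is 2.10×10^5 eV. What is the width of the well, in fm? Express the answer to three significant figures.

From E_n = n²h²/(8m_nL²), L = n·h/√(8m_nE_n).
E_3 = 2.10×10^5 eV = 3.364×10^-14 J, so L = 3·6.626×10^-34/√(8·1.675×10^-27·3.364×10^-14) = 9.36×10^-14 m = 93.6 fm.

L = 93.6 fm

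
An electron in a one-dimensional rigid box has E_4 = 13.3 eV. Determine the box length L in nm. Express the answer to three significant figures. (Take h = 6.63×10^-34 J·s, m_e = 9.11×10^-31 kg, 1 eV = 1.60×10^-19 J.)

L = 0.673 nm

From E_n = n²h²/(8m_eL²), L = n·h/√(8m_eE_n).
E_4 = 13.3 eV = 2.128×10^-18 J, so L = 4·6.63×10^-34/√(8·9.11×10^-31·2.128×10^-18) = 6.73×10^-10 m = 0.673 nm.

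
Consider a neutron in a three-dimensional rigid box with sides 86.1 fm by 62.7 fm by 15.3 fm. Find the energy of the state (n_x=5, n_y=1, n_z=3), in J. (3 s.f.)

E = 1.38×10^-12 J

For a 3D rectangular well E = (h²/8m_n)·Σ n_i²/L_i² = (6.626×10^-34)²/(8·1.675×10^-27) · [5²/(86.1 fm)² + 1²/(62.7 fm)² + 3²/(15.3 fm)²].
Evaluating gives E = 1.38×10^-12 J.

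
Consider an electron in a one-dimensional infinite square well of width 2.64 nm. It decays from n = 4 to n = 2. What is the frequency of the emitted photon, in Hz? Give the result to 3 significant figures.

E_1 = h²/(8m_eL²) = 8.644×10^-21 J and ΔE = (4² − 2²)E_1 = 1.037×10^-19 J.
f = ΔE/h = 1.037×10^-19/6.626×10^-34 = 1.57×10^14 Hz.

f = 1.57×10^14 Hz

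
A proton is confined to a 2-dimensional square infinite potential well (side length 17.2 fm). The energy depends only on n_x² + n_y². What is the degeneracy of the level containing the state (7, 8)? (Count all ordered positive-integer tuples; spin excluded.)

The level has n_x² + n_y² = 113. The ordered positive-integer solutions are (7, 8), (8, 7).
That gives 2 states.

degeneracy = 2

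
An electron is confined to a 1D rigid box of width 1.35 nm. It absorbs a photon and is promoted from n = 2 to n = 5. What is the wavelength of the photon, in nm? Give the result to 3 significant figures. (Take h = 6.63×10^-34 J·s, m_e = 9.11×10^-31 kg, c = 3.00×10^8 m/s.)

E_1 = h²/(8m_eL²) = 3.309×10^-20 J, so ΔE = (5² − 2²)E_1 = 6.949×10^-19 J.
λ = hc/ΔE = (6.63×10^-34·3.00×10^8)/6.949×10^-19 = 2.86×10^-7 m = 286 nm.

λ = 286 nm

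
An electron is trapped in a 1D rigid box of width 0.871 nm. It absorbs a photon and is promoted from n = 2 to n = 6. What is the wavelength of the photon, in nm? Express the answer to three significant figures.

E_1 = h²/(8m_eL²) = 7.942×10^-20 J, so ΔE = (6² − 2²)E_1 = 2.541×10^-18 J.
λ = hc/ΔE = (6.626×10^-34·2.998×10^8)/2.541×10^-18 = 7.82×10^-8 m = 78.2 nm.

λ = 78.2 nm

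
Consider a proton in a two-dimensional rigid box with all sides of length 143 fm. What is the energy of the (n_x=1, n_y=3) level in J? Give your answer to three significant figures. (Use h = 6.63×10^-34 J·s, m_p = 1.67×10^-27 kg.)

For a 2D rectangular well E = (h²/8m_p)·Σ n_i²/L_i² = (6.63×10^-34)²/(8·1.67×10^-27) · [1²/(143 fm)² + 3²/(143 fm)²].
Evaluating gives E = 1.61×10^-14 J.

E = 1.61×10^-14 J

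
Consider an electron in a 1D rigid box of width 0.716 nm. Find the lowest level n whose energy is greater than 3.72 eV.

n = 3

E_1 = h²/(8m_eL²) = 1.175×10^-19 J = 0.7335 eV.
Need n² > 3.72/0.7335 = 5.072, i.e. n > 2.252.
The smallest integer satisfying this is n = 3.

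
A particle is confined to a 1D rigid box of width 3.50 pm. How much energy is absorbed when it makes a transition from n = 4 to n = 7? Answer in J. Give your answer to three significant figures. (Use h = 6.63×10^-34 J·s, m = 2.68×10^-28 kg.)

|ΔE| = 5.52×10^-16 J

E_1 = h²/(8mL²) = 1.674×10^-17 J.
|ΔE| = |4² − 7²|·E_1 = 33·1.674×10^-17 J = 5.52×10^-16 J.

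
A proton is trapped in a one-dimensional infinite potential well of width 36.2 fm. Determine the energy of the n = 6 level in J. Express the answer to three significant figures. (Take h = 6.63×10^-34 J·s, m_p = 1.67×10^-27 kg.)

E_6 = 9.04×10^-13 J

For an infinite well E_n = n²h²/(8m_pL²), so E_1 = h²/(8m_pL²) = (6.63×10^-34)²/(8·1.67×10^-27·(3.62×10^-14 m)²) = 2.511×10^-14 J.
Then E_6 = 6²·E_1 = 36·2.511×10^-14 J = 9.04×10^-13 J.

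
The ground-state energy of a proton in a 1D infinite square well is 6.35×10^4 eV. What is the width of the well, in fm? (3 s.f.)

L = 56.8 fm

From E_n = n²h²/(8m_pL²), L = n·h/√(8m_pE_n).
E_1 = 6.35×10^4 eV = 1.017×10^-14 J, so L = 1·6.626×10^-34/√(8·1.673×10^-27·1.017×10^-14) = 5.68×10^-14 m = 56.8 fm.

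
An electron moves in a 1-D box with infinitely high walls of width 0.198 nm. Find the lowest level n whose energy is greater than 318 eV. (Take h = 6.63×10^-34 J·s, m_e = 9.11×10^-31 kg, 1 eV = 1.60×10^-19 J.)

E_1 = h²/(8m_eL²) = 1.538×10^-18 J = 9.613 eV.
Need n² > 318/9.613 = 33.08, i.e. n > 5.752.
The smallest integer satisfying this is n = 6.

n = 6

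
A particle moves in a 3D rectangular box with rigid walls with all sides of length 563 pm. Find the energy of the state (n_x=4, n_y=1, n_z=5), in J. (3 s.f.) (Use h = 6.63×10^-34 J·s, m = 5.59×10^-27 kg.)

E = 1.30×10^-21 J

For a 3D rectangular well E = (h²/8m)·Σ n_i²/L_i² = (6.63×10^-34)²/(8·5.59×10^-27) · [4²/(563 pm)² + 1²/(563 pm)² + 5²/(563 pm)²].
Evaluating gives E = 1.30×10^-21 J.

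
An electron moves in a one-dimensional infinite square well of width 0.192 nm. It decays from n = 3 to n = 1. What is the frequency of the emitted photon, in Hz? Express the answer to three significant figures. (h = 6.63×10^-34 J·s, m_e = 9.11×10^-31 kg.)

f = 1.97×10^16 Hz

E_1 = h²/(8m_eL²) = 1.636×10^-18 J and ΔE = (3² − 1²)E_1 = 1.309×10^-17 J.
f = ΔE/h = 1.309×10^-17/6.63×10^-34 = 1.97×10^16 Hz.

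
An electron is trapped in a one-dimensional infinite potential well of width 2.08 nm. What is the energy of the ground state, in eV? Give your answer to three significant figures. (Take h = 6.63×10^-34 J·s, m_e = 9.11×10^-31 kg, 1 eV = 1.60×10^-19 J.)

For an infinite well E_n = n²h²/(8m_eL²), so E_1 = h²/(8m_eL²) = (6.63×10^-34)²/(8·9.11×10^-31·(2.08×10^-9 m)²) = 1.394×10^-20 J.
Converting, E_1 = 1.394×10^-20 J / (1.60×10^-19 J/eV) = 0.0871 eV.

E_1 = 0.0871 eV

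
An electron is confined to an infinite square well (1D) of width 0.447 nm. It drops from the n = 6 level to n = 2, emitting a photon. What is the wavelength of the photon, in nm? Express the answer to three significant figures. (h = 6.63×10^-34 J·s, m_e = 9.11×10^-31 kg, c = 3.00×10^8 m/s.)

E_1 = h²/(8m_eL²) = 3.019×10^-19 J, so ΔE = (6² − 2²)E_1 = 9.661×10^-18 J.
λ = hc/ΔE = (6.63×10^-34·3.00×10^8)/9.661×10^-18 = 2.06×10^-8 m = 20.6 nm.

λ = 20.6 nm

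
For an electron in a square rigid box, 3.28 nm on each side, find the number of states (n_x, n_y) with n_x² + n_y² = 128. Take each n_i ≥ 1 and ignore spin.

degeneracy = 1

The level has n_x² + n_y² = 128. The ordered positive-integer solutions are (8, 8).
That gives 1 state.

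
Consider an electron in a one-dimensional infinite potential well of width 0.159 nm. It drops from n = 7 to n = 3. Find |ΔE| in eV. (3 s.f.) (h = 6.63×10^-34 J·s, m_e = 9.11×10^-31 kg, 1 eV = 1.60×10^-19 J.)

E_1 = h²/(8m_eL²) = 2.386×10^-18 J.
|ΔE| = |7² − 3²|·E_1 = 40·2.386×10^-18 J = 9.544×10^-17 J = 596 eV.

|ΔE| = 596 eV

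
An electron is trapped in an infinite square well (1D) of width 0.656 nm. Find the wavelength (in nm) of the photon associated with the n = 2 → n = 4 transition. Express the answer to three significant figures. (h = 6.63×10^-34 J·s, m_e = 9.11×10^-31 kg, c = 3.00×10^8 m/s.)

E_1 = h²/(8m_eL²) = 1.402×10^-19 J, so ΔE = (4² − 2²)E_1 = 1.682×10^-18 J.
λ = hc/ΔE = (6.63×10^-34·3.00×10^8)/1.682×10^-18 = 1.18×10^-7 m = 118 nm.

λ = 118 nm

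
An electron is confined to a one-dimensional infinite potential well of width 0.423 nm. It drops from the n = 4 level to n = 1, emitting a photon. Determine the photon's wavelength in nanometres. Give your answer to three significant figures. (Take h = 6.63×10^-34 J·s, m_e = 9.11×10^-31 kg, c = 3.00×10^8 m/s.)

E_1 = h²/(8m_eL²) = 3.371×10^-19 J, so ΔE = (4² − 1²)E_1 = 5.057×10^-18 J.
λ = hc/ΔE = (6.63×10^-34·3.00×10^8)/5.057×10^-18 = 3.93×10^-8 m = 39.3 nm.

λ = 39.3 nm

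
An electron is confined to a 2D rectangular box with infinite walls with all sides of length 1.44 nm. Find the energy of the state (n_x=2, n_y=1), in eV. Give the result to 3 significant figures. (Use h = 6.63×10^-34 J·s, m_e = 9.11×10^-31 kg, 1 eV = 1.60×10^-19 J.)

For a 2D rectangular well E = (h²/8m_e)·Σ n_i²/L_i² = (6.63×10^-34)²/(8·9.11×10^-31) · [2²/(1.44 nm)² + 1²/(1.44 nm)²].
Evaluating gives E = 1.454×10^-19 J = 0.909 eV.

E = 0.909 eV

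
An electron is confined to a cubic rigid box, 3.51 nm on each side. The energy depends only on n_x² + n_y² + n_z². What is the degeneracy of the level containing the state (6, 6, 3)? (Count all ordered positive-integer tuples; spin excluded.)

The level has n_x² + n_y² + n_z² = 81. The ordered positive-integer solutions are (1, 4, 8), (1, 8, 4), (3, 6, 6), (4, 1, 8), (4, 4, 7), (4, 7, 4), (4, 8, 1), (6, 3, 6), (6, 6, 3), (7, 4, 4), (8, 1, 4), (8, 4, 1).
That gives 12 states.

degeneracy = 12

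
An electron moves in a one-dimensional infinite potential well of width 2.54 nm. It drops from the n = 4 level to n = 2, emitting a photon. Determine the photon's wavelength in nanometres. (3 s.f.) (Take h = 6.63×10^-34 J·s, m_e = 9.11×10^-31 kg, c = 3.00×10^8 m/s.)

λ = 1.77×10^3 nm

E_1 = h²/(8m_eL²) = 9.349×10^-21 J, so ΔE = (4² − 2²)E_1 = 1.122×10^-19 J.
λ = hc/ΔE = (6.63×10^-34·3.00×10^8)/1.122×10^-19 = 1.77×10^-6 m = 1.77×10^3 nm.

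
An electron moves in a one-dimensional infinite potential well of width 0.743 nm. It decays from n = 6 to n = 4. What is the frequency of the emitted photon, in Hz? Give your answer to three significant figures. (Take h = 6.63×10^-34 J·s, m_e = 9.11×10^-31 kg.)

f = 3.30×10^15 Hz

E_1 = h²/(8m_eL²) = 1.093×10^-19 J and ΔE = (6² − 4²)E_1 = 2.186×10^-18 J.
f = ΔE/h = 2.186×10^-18/6.63×10^-34 = 3.30×10^15 Hz.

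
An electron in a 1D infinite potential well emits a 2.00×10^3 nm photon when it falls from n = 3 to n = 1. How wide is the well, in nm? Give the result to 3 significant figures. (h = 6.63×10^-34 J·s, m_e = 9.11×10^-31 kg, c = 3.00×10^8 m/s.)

The photon carries ΔE = hc/λ = 6.63×10^-34·3.00×10^8/2.00×10^-6 m = 9.945×10^-20 J.
Since ΔE = (3² − 1²)E_1, E_1 = 1.243×10^-20 J, and L = h/√(8m_eE_1) = 2.20×10^-9 m = 2.20 nm.

L = 2.20 nm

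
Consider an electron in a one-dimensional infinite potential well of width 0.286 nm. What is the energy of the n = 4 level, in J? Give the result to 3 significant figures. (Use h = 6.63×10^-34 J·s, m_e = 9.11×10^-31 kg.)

For an infinite well E_n = n²h²/(8m_eL²), so E_1 = h²/(8m_eL²) = (6.63×10^-34)²/(8·9.11×10^-31·(2.86×10^-10 m)²) = 7.374×10^-19 J.
Then E_4 = 4²·E_1 = 16·7.374×10^-19 J = 1.18×10^-17 J.

E_4 = 1.18×10^-17 J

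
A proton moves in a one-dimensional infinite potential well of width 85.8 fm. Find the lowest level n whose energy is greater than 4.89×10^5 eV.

E_1 = h²/(8m_pL²) = 4.456×10^-15 J = 2.782×10^4 eV.
Need n² > 4.89×10^5/2.782×10^4 = 17.58, i.e. n > 4.193.
The smallest integer satisfying this is n = 5.

n = 5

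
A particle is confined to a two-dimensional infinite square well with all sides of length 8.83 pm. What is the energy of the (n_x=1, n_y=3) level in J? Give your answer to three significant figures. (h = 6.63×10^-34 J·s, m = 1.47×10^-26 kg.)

For a 2D rectangular well E = (h²/8m)·Σ n_i²/L_i² = (6.63×10^-34)²/(8·1.47×10^-26) · [1²/(8.83 pm)² + 3²/(8.83 pm)²].
Evaluating gives E = 4.79×10^-19 J.

E = 4.79×10^-19 J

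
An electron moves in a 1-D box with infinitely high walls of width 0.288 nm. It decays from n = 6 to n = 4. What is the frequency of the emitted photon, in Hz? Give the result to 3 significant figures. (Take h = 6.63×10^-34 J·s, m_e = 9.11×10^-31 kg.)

f = 2.19×10^16 Hz

E_1 = h²/(8m_eL²) = 7.272×10^-19 J and ΔE = (6² − 4²)E_1 = 1.454×10^-17 J.
f = ΔE/h = 1.454×10^-17/6.63×10^-34 = 2.19×10^16 Hz.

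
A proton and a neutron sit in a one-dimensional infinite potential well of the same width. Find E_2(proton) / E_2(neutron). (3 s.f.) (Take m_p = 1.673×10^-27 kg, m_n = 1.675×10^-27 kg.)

E_n ∝ 1/m at fixed n and L, so the ratio is m_n/m_p = 1.675×10^-27/1.673×10^-27 = 1.00.

1.00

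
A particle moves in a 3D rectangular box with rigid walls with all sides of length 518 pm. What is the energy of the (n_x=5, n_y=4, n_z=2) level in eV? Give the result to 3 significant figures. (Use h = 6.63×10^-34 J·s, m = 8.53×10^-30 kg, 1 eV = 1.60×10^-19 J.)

For a 3D rectangular well E = (h²/8m)·Σ n_i²/L_i² = (6.63×10^-34)²/(8·8.53×10^-30) · [5²/(518 pm)² + 4²/(518 pm)² + 2²/(518 pm)²].
Evaluating gives E = 1.080×10^-18 J = 6.75 eV.

E = 6.75 eV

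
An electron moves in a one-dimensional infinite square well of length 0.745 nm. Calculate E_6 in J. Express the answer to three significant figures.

E_6 = 3.91×10^-18 J

For an infinite well E_n = n²h²/(8m_eL²), so E_1 = h²/(8m_eL²) = (6.626×10^-34)²/(8·9.109×10^-31·(7.45×10^-10 m)²) = 1.085×10^-19 J.
Then E_6 = 6²·E_1 = 36·1.085×10^-19 J = 3.91×10^-18 J.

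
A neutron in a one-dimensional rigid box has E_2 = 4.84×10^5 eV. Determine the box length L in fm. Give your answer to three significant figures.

From E_n = n²h²/(8m_nL²), L = n·h/√(8m_nE_n).
E_2 = 4.84×10^5 eV = 7.754×10^-14 J, so L = 2·6.626×10^-34/√(8·1.675×10^-27·7.754×10^-14) = 4.11×10^-14 m = 41.1 fm.

L = 41.1 fm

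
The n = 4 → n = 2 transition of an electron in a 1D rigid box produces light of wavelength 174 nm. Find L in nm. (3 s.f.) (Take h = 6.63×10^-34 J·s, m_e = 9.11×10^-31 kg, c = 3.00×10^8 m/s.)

The photon carries ΔE = hc/λ = 6.63×10^-34·3.00×10^8/1.74×10^-7 m = 1.143×10^-18 J.
Since ΔE = (4² − 2²)E_1, E_1 = 9.525×10^-20 J, and L = h/√(8m_eE_1) = 7.96×10^-10 m = 0.796 nm.

L = 0.796 nm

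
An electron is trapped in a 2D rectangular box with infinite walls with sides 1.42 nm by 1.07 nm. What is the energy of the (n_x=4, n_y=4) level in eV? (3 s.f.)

For a 2D rectangular well E = (h²/8m_e)·Σ n_i²/L_i² = (6.626×10^-34)²/(8·9.109×10^-31) · [4²/(1.42 nm)² + 4²/(1.07 nm)²].
Evaluating gives E = 1.320×10^-18 J = 8.24 eV.

E = 8.24 eV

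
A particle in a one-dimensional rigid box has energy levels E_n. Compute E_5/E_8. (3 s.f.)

E_n ∝ n², so E_5/E_8 = 5²/8² = 25/64 = 0.391.

0.391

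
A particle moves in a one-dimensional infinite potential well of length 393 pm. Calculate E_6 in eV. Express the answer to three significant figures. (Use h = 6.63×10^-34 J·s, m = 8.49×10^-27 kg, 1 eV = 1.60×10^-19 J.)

For an infinite well E_n = n²h²/(8mL²), so E_1 = h²/(8mL²) = (6.63×10^-34)²/(8·8.49×10^-27·(3.93×10^-10 m)²) = 4.190×10^-23 J.
Then E_6 = 6²·E_1 = 36·4.190×10^-23 J = 1.508×10^-21 J.
Converting, E_6 = 1.508×10^-21 J / (1.60×10^-19 J/eV) = 0.00943 eV.

E_6 = 0.00943 eV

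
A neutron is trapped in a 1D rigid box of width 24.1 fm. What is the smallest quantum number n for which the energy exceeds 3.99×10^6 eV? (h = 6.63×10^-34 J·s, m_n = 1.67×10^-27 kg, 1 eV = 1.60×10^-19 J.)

n = 4

E_1 = h²/(8m_nL²) = 5.665×10^-14 J = 3.541×10^5 eV.
Need n² > 3.99×10^6/3.541×10^5 = 11.27, i.e. n > 3.357.
The smallest integer satisfying this is n = 4.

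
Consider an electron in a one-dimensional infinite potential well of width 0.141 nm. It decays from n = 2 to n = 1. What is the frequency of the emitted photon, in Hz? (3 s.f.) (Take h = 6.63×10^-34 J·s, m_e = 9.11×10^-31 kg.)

E_1 = h²/(8m_eL²) = 3.034×10^-18 J and ΔE = (2² − 1²)E_1 = 9.102×10^-18 J.
f = ΔE/h = 9.102×10^-18/6.63×10^-34 = 1.37×10^16 Hz.

f = 1.37×10^16 Hz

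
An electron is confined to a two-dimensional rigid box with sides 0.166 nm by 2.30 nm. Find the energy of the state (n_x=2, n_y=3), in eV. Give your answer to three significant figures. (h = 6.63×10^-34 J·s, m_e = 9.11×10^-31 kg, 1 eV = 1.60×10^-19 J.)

For a 2D rectangular well E = (h²/8m_e)·Σ n_i²/L_i² = (6.63×10^-34)²/(8·9.11×10^-31) · [2²/(0.166 nm)² + 3²/(2.30 nm)²].
Evaluating gives E = 8.858×10^-18 J = 55.4 eV.

E = 55.4 eV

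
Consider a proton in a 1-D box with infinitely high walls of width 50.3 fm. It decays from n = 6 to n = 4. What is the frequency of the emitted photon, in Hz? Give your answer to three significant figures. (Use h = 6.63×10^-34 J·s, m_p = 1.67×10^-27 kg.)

E_1 = h²/(8m_pL²) = 1.300×10^-14 J and ΔE = (6² − 4²)E_1 = 2.600×10^-13 J.
f = ΔE/h = 2.600×10^-13/6.63×10^-34 = 3.92×10^20 Hz.

f = 3.92×10^20 Hz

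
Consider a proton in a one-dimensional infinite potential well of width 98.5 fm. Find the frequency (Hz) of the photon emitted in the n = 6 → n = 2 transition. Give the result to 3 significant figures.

E_1 = h²/(8m_pL²) = 3.381×10^-15 J and ΔE = (6² − 2²)E_1 = 1.082×10^-13 J.
f = ΔE/h = 1.082×10^-13/6.626×10^-34 = 1.63×10^20 Hz.

f = 1.63×10^20 Hz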